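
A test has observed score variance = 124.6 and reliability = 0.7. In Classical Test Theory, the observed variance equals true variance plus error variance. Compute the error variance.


var_true = rxx * var_obs = 0.7 * 124.6 = 87.22
var_error = var_obs - var_true
var_error = 124.6 - 87.22
var_error = 37.38

37.38


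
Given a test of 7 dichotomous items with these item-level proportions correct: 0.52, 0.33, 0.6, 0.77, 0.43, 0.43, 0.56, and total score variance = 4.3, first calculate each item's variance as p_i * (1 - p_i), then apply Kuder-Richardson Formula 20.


For each item, compute p_i * q_i:
  Item 1: 0.52 * 0.48 = 0.2496
  Item 2: 0.33 * 0.67 = 0.2211
  Item 3: 0.6 * 0.4 = 0.24
  Item 4: 0.77 * 0.23 = 0.1771
  Item 5: 0.43 * 0.57 = 0.2451
  Item 6: 0.43 * 0.57 = 0.2451
  Item 7: 0.56 * 0.44 = 0.2464
Sum(p_i * q_i) = 0.2496 + 0.2211 + 0.24 + 0.1771 + 0.2451 + 0.2451 + 0.2464 = 1.6244
KR-20 = (k/(k-1)) * (1 - Sum(p_i*q_i) / Var_total)
= (7/6) * (1 - 1.6244/4.3)
= 1.1667 * 0.6222
KR-20 = 0.7259

0.7259


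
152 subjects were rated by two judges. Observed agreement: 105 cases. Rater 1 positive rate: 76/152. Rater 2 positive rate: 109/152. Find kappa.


P_o = 105/152 = 0.690789
P_e = (76*109 + 76*43) / 23104 = 0.5
kappa = (P_o - P_e) / (1 - P_e)
kappa = (0.690789 - 0.5) / (1 - 0.5)
kappa = 0.3816

0.3816


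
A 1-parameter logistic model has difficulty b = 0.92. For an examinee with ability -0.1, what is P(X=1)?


theta - b = -0.1 - 0.92 = -1.02
exp(-(theta - b)) = exp(1.02) = 2.7732
P = 1 / (1 + 2.7732)
P = 0.265

0.265


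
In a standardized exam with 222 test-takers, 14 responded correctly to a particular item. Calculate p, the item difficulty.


Item difficulty p = number correct / total examinees
p = 14 / 222
p = 0.0631

0.0631


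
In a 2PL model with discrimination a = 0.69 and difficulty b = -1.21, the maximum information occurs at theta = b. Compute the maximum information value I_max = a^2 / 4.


For 2PL, max info at theta = b = -1.21
I_max = a^2 / 4 = 0.69^2 / 4
= 0.4761 / 4
I_max = 0.119

0.119


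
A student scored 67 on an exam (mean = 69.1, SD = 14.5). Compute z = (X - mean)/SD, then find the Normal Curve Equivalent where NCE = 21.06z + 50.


z = (X - mean) / SD = (67 - 69.1) / 14.5
z = -2.1 / 14.5
z = -0.1448
NCE = NCE = 21.06z + 50
Carry z at full precision (z = -2.1 / 14.5) into the conversion:
NCE = 21.06 * (-2.1 / 14.5) + 50 = -44.226 / 14.5 + 50
NCE = -3.0501 + 50
NCE = 46.9499

46.9499


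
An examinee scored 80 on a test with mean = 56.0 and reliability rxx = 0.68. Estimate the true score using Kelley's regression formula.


T_est = rxx * X + (1 - rxx) * mean
T_est = 0.68 * 80 + 0.32 * 56.0
T_est = 54.4 + 17.92
T_est = 72.32

72.32


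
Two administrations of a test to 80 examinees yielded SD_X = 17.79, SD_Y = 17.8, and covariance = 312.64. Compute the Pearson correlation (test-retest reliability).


r = cov(X,Y) / (SD_X * SD_Y)
r = 312.64 / (17.79 * 17.8)
r = 312.64 / 316.662
r = 0.9873

0.9873


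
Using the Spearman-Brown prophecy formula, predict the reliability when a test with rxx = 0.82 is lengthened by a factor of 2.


r_new = (n * rxx) / (1 + (n-1) * rxx)
r_new = (2 * 0.82) / (1 + 1 * 0.82)
r_new = 1.64 / 1.82
r_new = 0.9011

0.9011


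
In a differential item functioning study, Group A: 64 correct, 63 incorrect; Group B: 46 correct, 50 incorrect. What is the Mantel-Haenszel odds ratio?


Odds_A = 64/63 = 1.0159
Odds_B = 46/50 = 0.92
OR = Odds_A / Odds_B = 1.0159 / 0.92
Exactly, OR = (64 * 50) / (63 * 46) = 3200 / 2898
OR = 1.1042

1.1042


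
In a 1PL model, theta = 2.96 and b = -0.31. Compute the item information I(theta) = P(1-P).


P = 1/(1+exp(-(2.96--0.31))) = 0.9634
I = P*(1-P) = 0.9634 * 0.0366
I = 0.0353

0.0353


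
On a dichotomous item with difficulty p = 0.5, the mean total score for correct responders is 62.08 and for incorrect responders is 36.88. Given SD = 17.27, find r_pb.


q = 1 - p = 0.5
rpb = ((M1 - M0) / SD) * sqrt(p * q)
rpb = ((62.08 - 36.88) / 17.27) * sqrt(0.5 * 0.5)
rpb = 0.7296

0.7296


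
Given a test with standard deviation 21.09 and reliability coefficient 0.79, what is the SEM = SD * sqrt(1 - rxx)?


SEM = SD * sqrt(1 - rxx)
SEM = 21.09 * sqrt(1 - 0.79)
SEM = 21.09 * sqrt(0.21) = 21.09 * 0.458258
SEM = 9.6647

9.6647


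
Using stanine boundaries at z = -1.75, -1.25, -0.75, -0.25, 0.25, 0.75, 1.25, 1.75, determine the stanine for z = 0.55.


Stanine boundaries: [-1.75, -1.25, -0.75, -0.25, 0.25, 0.75, 1.25, 1.75]
z = 0.55
Check each boundary:
  z >= -1.75 -> could be stanine 2
  z >= -1.25 -> could be stanine 3
  z >= -0.75 -> could be stanine 4
  z >= -0.25 -> could be stanine 5
  z >= 0.25 -> could be stanine 6
  z < 0.75
  z < 1.25
  z < 1.75
Highest qualifying boundary gives stanine = 6

6


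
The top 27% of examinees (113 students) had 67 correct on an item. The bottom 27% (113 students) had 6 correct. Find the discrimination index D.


p_upper = 67/113 = 0.5929
p_lower = 6/113 = 0.0531
D = 0.5929 - 0.0531 = 0.5398

0.5398


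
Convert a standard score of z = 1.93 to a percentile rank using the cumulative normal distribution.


CDF(z) = 0.5 * (1 + erf(z/sqrt(2)))
erf(1.3647) = 0.9464
CDF = 0.9732
Percentile rank = 0.9732 * 100 = 97.32

97.32


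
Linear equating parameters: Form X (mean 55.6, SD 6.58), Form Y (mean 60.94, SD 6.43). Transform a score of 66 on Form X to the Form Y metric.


slope = SD_Y / SD_X = 6.43 / 6.58 ~ 0.9772
intercept = mean_Y - slope * mean_X = 60.94 - (6.43 / 6.58) * 55.6 ~ 6.6075
Y = slope * X + intercept. To avoid rounding drift from the rounded slope/intercept, evaluate the equivalent form Y = mean_Y + SD_Y * (X - mean_X) / SD_X at full precision:
Y = 60.94 + 6.43 * (66 - 55.6) / 6.58
Y = 60.94 + 6.43 * 10.4 / 6.58
Y = 60.94 + 66.872 / 6.58
Y = 60.94 + 10.1629
Y = 71.1029

71.1029


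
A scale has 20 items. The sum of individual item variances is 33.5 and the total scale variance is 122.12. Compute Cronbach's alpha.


alpha = (k/(k-1)) * (1 - sum(si^2)/s_total^2)
= (20/19) * (1 - 33.5/122.12)
alpha = 0.7639

0.7639


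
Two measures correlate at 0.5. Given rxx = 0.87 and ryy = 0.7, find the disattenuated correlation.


r_corrected = rxy / sqrt(rxx * ryy)
= 0.5 / sqrt(0.87 * 0.7)
= 0.5 / sqrt(0.609)
= 0.5 / 0.780385
r_corrected = 0.6407

0.6407


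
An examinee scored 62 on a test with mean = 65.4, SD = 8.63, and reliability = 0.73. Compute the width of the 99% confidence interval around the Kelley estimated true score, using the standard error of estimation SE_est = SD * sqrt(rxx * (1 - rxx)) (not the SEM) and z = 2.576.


True score estimate = 0.73*62 + 0.27*65.4 = 62.918
SE_est = SD * sqrt(rxx * (1 - rxx)) = 8.63 * sqrt(0.73 * 0.27) = 8.63 * sqrt(0.1971) = 3.83137
CI = T_est +/- z * SE_est, so width = 2 * z * SE_est = 2 * 2.576 * 3.83137
Width = 19.7392

19.7392


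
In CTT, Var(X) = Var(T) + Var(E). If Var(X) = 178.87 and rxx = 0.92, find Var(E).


var_true = rxx * var_obs = 0.92 * 178.87 = 164.5604
var_error = var_obs - var_true
var_error = 178.87 - 164.5604
var_error = 14.3096

14.3096


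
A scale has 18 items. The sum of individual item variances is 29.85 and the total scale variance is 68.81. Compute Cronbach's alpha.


alpha = (k/(k-1)) * (1 - sum(si^2)/s_total^2)
= (18/17) * (1 - 29.85/68.81)
alpha = 0.5995

0.5995


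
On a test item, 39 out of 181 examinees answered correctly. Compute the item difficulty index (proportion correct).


Item difficulty p = number correct / total examinees
p = 39 / 181
p = 0.2155

0.2155


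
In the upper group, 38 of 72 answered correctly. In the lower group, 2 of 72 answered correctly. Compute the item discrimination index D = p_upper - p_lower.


p_upper = 38/72 = 0.5278
p_lower = 2/72 = 0.0278
D = 0.5278 - 0.0278 = 0.5

0.5


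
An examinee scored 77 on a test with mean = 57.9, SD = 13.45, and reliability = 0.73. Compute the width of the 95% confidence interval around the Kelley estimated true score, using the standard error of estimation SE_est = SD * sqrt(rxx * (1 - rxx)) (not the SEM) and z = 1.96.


True score estimate = 0.73*77 + 0.27*57.9 = 71.843
SE_est = SD * sqrt(rxx * (1 - rxx)) = 13.45 * sqrt(0.73 * 0.27) = 13.45 * sqrt(0.1971) = 5.971255
CI = T_est +/- z * SE_est, so width = 2 * z * SE_est = 2 * 1.96 * 5.971255
Width = 23.4073

23.4073


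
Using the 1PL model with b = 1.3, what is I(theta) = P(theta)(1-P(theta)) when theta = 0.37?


P = 1/(1+exp(-(0.37-1.3))) = 0.2829
I = P*(1-P) = 0.2829 * 0.7171
I = 0.2029

0.2029


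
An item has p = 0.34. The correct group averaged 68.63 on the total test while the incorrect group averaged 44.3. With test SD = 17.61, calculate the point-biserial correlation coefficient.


q = 1 - p = 0.66
rpb = ((M1 - M0) / SD) * sqrt(p * q)
rpb = ((68.63 - 44.3) / 17.61) * sqrt(0.34 * 0.66)
rpb = 0.6545

0.6545


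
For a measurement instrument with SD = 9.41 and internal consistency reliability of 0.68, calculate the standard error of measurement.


SEM = SD * sqrt(1 - rxx)
SEM = 9.41 * sqrt(1 - 0.68)
SEM = 9.41 * sqrt(0.32) = 9.41 * 0.565685
SEM = 5.3231

5.3231


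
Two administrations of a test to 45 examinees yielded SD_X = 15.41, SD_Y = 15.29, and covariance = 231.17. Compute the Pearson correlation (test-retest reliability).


r = cov(X,Y) / (SD_X * SD_Y)
r = 231.17 / (15.41 * 15.29)
r = 231.17 / 235.6189
r = 0.9811

0.9811


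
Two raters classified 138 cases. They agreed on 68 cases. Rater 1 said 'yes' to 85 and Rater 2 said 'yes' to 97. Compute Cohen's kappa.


P_o = 68/138 = 0.492754
P_e = (85*97 + 53*41) / 19044 = 0.547049
kappa = (P_o - P_e) / (1 - P_e)
kappa = (0.492754 - 0.547049) / (1 - 0.547049)
kappa = -0.1199

-0.1199


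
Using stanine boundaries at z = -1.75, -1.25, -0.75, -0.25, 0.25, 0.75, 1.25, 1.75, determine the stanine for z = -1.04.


Stanine boundaries: [-1.75, -1.25, -0.75, -0.25, 0.25, 0.75, 1.25, 1.75]
z = -1.04
Check each boundary:
  z >= -1.75 -> could be stanine 2
  z >= -1.25 -> could be stanine 3
  z < -0.75
  z < -0.25
  z < 0.25
  z < 0.75
  z < 1.25
  z < 1.75
Highest qualifying boundary gives stanine = 3

3


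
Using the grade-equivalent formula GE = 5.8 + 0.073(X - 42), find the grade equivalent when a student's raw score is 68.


raw - median = 68 - 42 = 26
slope * diff = 0.073 * 26 = 1.898
GE = 5.8 + 1.898
GE = 7.698

7.698


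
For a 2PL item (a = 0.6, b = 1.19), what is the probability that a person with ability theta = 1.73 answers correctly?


a*(theta - b) = 0.6 * (1.73 - 1.19) = 0.324
exp(-0.324) = 0.7233
P = 1 / (1 + 0.7233)
P = 0.5803

0.5803


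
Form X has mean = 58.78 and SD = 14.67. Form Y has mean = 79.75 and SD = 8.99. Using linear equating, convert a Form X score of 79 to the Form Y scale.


slope = SD_Y / SD_X = 8.99 / 14.67 ~ 0.6128
intercept = mean_Y - slope * mean_X = 79.75 - (8.99 / 14.67) * 58.78 ~ 43.7287
Y = slope * X + intercept. To avoid rounding drift from the rounded slope/intercept, evaluate the equivalent form Y = mean_Y + SD_Y * (X - mean_X) / SD_X at full precision:
Y = 79.75 + 8.99 * (79 - 58.78) / 14.67
Y = 79.75 + 8.99 * 20.22 / 14.67
Y = 79.75 + 181.7778 / 14.67
Y = 79.75 + 12.3911
Y = 92.1411

92.1411


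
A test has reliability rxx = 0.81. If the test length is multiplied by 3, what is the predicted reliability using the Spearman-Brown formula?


r_new = (n * rxx) / (1 + (n-1) * rxx)
r_new = (3 * 0.81) / (1 + 2 * 0.81)
r_new = 2.43 / 2.62
r_new = 0.9275

0.9275


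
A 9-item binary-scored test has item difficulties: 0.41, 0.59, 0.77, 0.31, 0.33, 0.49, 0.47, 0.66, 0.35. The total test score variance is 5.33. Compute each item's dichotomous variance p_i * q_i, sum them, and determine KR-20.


For each item, compute p_i * q_i:
  Item 1: 0.41 * 0.59 = 0.2419
  Item 2: 0.59 * 0.41 = 0.2419
  Item 3: 0.77 * 0.23 = 0.1771
  Item 4: 0.31 * 0.69 = 0.2139
  Item 5: 0.33 * 0.67 = 0.2211
  Item 6: 0.49 * 0.51 = 0.2499
  Item 7: 0.47 * 0.53 = 0.2491
  Item 8: 0.66 * 0.34 = 0.2244
  Item 9: 0.35 * 0.65 = 0.2275
Sum(p_i * q_i) = 0.2419 + 0.2419 + 0.1771 + 0.2139 + 0.2211 + 0.2499 + 0.2491 + 0.2244 + 0.2275 = 2.0468
KR-20 = (k/(k-1)) * (1 - Sum(p_i*q_i) / Var_total)
= (9/8) * (1 - 2.0468/5.33)
= 1.125 * 0.616
KR-20 = 0.693

0.693


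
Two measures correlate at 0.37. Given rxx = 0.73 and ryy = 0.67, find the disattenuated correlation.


r_corrected = rxy / sqrt(rxx * ryy)
= 0.37 / sqrt(0.73 * 0.67)
= 0.37 / sqrt(0.4891)
= 0.37 / 0.699357
r_corrected = 0.5291

0.5291


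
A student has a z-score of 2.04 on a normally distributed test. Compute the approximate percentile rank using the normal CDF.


CDF(z) = 0.5 * (1 + erf(z/sqrt(2)))
erf(1.4425) = 0.9586
CDF = 0.9793
Percentile rank = 0.9793 * 100 = 97.93

97.93


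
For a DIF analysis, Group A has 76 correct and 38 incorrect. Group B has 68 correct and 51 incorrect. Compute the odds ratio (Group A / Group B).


Odds_A = 76/38 = 2.0
Odds_B = 68/51 = 1.3333
OR = Odds_A / Odds_B = 2.0 / 1.3333
Exactly, OR = (76 * 51) / (38 * 68) = 3876 / 2584
OR = 1.5

1.5


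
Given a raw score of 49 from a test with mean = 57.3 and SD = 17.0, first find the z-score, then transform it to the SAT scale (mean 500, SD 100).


z = (X - mean) / SD = (49 - 57.3) / 17.0
z = -8.3 / 17.0
z = -0.4882
SAT-scale = SAT = 500 + 100z
Carry z at full precision (z = -8.3 / 17.0) into the conversion:
SAT-scale = 500 + 100 * (-8.3 / 17.0) = 500 + -830 / 17.0
SAT-scale = 500 + -48.8235
SAT-scale = 451.1765

451.1765


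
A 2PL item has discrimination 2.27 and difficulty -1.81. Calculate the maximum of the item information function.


For 2PL, max info at theta = b = -1.81
I_max = a^2 / 4 = 2.27^2 / 4
= 5.1529 / 4
I_max = 1.2882

1.2882


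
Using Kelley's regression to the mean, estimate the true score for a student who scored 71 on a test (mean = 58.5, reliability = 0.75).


T_est = rxx * X + (1 - rxx) * mean
T_est = 0.75 * 71 + 0.25 * 58.5
T_est = 53.25 + 14.625
T_est = 67.875

67.875


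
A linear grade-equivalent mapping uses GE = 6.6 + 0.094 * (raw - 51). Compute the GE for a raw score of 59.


raw - median = 59 - 51 = 8
slope * diff = 0.094 * 8 = 0.752
GE = 6.6 + 0.752
GE = 7.352

7.352


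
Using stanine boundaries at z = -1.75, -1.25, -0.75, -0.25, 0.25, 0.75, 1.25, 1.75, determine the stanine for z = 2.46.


Stanine boundaries: [-1.75, -1.25, -0.75, -0.25, 0.25, 0.75, 1.25, 1.75]
z = 2.46
Check each boundary:
  z >= -1.75 -> could be stanine 2
  z >= -1.25 -> could be stanine 3
  z >= -0.75 -> could be stanine 4
  z >= -0.25 -> could be stanine 5
  z >= 0.25 -> could be stanine 6
  z >= 0.75 -> could be stanine 7
  z >= 1.25 -> could be stanine 8
  z >= 1.75 -> could be stanine 9
Highest qualifying boundary gives stanine = 9

9


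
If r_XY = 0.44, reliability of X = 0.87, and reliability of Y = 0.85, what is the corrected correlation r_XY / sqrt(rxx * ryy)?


r_corrected = rxy / sqrt(rxx * ryy)
= 0.44 / sqrt(0.87 * 0.85)
= 0.44 / sqrt(0.7395)
= 0.44 / 0.859942
r_corrected = 0.5117

0.5117


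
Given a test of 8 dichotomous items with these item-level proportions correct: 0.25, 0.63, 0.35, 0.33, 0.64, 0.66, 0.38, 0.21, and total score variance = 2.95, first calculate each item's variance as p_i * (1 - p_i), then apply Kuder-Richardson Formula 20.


For each item, compute p_i * q_i:
  Item 1: 0.25 * 0.75 = 0.1875
  Item 2: 0.63 * 0.37 = 0.2331
  Item 3: 0.35 * 0.65 = 0.2275
  Item 4: 0.33 * 0.67 = 0.2211
  Item 5: 0.64 * 0.36 = 0.2304
  Item 6: 0.66 * 0.34 = 0.2244
  Item 7: 0.38 * 0.62 = 0.2356
  Item 8: 0.21 * 0.79 = 0.1659
Sum(p_i * q_i) = 0.1875 + 0.2331 + 0.2275 + 0.2211 + 0.2304 + 0.2244 + 0.2356 + 0.1659 = 1.7255
KR-20 = (k/(k-1)) * (1 - Sum(p_i*q_i) / Var_total)
= (8/7) * (1 - 1.7255/2.95)
= 1.1429 * 0.4151
KR-20 = 0.4744

0.4744


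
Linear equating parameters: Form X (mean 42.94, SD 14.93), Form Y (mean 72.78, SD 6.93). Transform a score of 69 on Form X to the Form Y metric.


slope = SD_Y / SD_X = 6.93 / 14.93 ~ 0.4642
intercept = mean_Y - slope * mean_X = 72.78 - (6.93 / 14.93) * 42.94 ~ 52.8487
Y = slope * X + intercept. To avoid rounding drift from the rounded slope/intercept, evaluate the equivalent form Y = mean_Y + SD_Y * (X - mean_X) / SD_X at full precision:
Y = 72.78 + 6.93 * (69 - 42.94) / 14.93
Y = 72.78 + 6.93 * 26.06 / 14.93
Y = 72.78 + 180.5958 / 14.93
Y = 72.78 + 12.0962
Y = 84.8762

84.8762


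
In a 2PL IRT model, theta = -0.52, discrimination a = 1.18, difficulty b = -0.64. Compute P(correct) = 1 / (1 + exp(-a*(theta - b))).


a*(theta - b) = 1.18 * (-0.52 - -0.64) = 0.1416
exp(-0.1416) = 0.868
P = 1 / (1 + 0.868)
P = 0.5353

0.5353


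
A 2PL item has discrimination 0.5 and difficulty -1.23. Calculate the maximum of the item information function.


For 2PL, max info at theta = b = -1.23
I_max = a^2 / 4 = 0.5^2 / 4
= 0.25 / 4
I_max = 0.0625

0.0625


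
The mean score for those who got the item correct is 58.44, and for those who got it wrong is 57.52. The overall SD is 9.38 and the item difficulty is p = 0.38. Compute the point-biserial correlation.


q = 1 - p = 0.62
rpb = ((M1 - M0) / SD) * sqrt(p * q)
rpb = ((58.44 - 57.52) / 9.38) * sqrt(0.38 * 0.62)
rpb = 0.0476

0.0476


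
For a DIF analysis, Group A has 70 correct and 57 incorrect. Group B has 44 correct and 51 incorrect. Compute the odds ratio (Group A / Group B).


Odds_A = 70/57 = 1.2281
Odds_B = 44/51 = 0.8627
OR = Odds_A / Odds_B = 1.2281 / 0.8627
Exactly, OR = (70 * 51) / (57 * 44) = 3570 / 2508
OR = 1.4234

1.4234


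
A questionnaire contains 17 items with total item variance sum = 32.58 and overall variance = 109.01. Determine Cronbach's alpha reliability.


alpha = (k/(k-1)) * (1 - sum(si^2)/s_total^2)
= (17/16) * (1 - 32.58/109.01)
alpha = 0.7449

0.7449


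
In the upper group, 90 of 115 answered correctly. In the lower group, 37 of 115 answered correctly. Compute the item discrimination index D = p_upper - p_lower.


p_upper = 90/115 = 0.7826
p_lower = 37/115 = 0.3217
D = 0.7826 - 0.3217 = 0.4609

0.4609


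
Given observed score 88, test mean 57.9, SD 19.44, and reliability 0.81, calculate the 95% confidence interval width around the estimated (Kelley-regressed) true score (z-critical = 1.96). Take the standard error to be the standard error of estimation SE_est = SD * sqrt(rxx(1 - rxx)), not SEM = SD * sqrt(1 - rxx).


True score estimate = 0.81*88 + 0.19*57.9 = 82.281
SE_est = SD * sqrt(rxx * (1 - rxx)) = 19.44 * sqrt(0.81 * 0.19) = 19.44 * sqrt(0.1539) = 7.62633
CI = T_est +/- z * SE_est, so width = 2 * z * SE_est = 2 * 1.96 * 7.62633
Width = 29.8952

29.8952


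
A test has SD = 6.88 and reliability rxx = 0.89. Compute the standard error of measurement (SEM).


SEM = SD * sqrt(1 - rxx)
SEM = 6.88 * sqrt(1 - 0.89)
SEM = 6.88 * sqrt(0.11) = 6.88 * 0.331662
SEM = 2.2818

2.2818


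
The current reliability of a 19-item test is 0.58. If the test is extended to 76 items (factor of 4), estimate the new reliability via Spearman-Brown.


r_new = (n * rxx) / (1 + (n-1) * rxx)
r_new = (4 * 0.58) / (1 + 3 * 0.58)
r_new = 2.32 / 2.74
r_new = 0.8467

0.8467


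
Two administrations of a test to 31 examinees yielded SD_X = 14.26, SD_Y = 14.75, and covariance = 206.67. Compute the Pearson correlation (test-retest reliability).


r = cov(X,Y) / (SD_X * SD_Y)
r = 206.67 / (14.26 * 14.75)
r = 206.67 / 210.335
r = 0.9826

0.9826


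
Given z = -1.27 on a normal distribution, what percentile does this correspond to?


CDF(z) = 0.5 * (1 + erf(z/sqrt(2)))
erf(-0.898) = -0.7959
CDF = 0.102
Percentile rank = 0.102 * 100 = 10.2

10.2


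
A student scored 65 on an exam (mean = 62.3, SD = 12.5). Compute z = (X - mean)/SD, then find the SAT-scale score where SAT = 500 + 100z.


z = (X - mean) / SD = (65 - 62.3) / 12.5
z = 2.7 / 12.5
z = 0.216
SAT-scale = SAT = 500 + 100z
Carry z at full precision (z = 2.7 / 12.5) into the conversion:
SAT-scale = 500 + 100 * (2.7 / 12.5) = 500 + 270 / 12.5
SAT-scale = 500 + 21.6
SAT-scale = 521.6

521.6


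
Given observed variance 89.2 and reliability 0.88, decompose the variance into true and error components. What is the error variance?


var_true = rxx * var_obs = 0.88 * 89.2 = 78.496
var_error = var_obs - var_true
var_error = 89.2 - 78.496
var_error = 10.704

10.704


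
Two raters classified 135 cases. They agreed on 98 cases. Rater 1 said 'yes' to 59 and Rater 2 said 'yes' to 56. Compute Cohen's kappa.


P_o = 98/135 = 0.725926
P_e = (59*56 + 76*79) / 18225 = 0.510727
kappa = (P_o - P_e) / (1 - P_e)
kappa = (0.725926 - 0.510727) / (1 - 0.510727)
kappa = 0.4398

0.4398


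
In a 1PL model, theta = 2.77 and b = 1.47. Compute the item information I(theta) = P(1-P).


P = 1/(1+exp(-(2.77-1.47))) = 0.7858
I = P*(1-P) = 0.7858 * 0.2142
I = 0.1683

0.1683


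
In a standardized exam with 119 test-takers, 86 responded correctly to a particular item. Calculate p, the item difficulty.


Item difficulty p = number correct / total examinees
p = 86 / 119
p = 0.7227

0.7227


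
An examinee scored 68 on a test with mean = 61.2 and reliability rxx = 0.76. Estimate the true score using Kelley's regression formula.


T_est = rxx * X + (1 - rxx) * mean
T_est = 0.76 * 68 + 0.24 * 61.2
T_est = 51.68 + 14.688
T_est = 66.368

66.368


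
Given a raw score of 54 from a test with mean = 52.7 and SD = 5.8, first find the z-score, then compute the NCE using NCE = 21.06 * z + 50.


z = (X - mean) / SD = (54 - 52.7) / 5.8
z = 1.3 / 5.8
z = 0.2241
NCE = NCE = 21.06z + 50
Carry z at full precision (z = 1.3 / 5.8) into the conversion:
NCE = 21.06 * (1.3 / 5.8) + 50 = 27.378 / 5.8 + 50
NCE = 4.7203 + 50
NCE = 54.7203

54.7203


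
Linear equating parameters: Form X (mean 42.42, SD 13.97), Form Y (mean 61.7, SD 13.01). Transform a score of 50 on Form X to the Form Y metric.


slope = SD_Y / SD_X = 13.01 / 13.97 ~ 0.9313
intercept = mean_Y - slope * mean_X = 61.7 - (13.01 / 13.97) * 42.42 ~ 22.195
Y = slope * X + intercept. To avoid rounding drift from the rounded slope/intercept, evaluate the equivalent form Y = mean_Y + SD_Y * (X - mean_X) / SD_X at full precision:
Y = 61.7 + 13.01 * (50 - 42.42) / 13.97
Y = 61.7 + 13.01 * 7.58 / 13.97
Y = 61.7 + 98.6158 / 13.97
Y = 61.7 + 7.0591
Y = 68.7591

68.7591


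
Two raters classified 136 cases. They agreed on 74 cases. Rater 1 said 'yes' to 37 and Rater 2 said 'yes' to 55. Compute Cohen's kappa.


P_o = 74/136 = 0.544118
P_e = (37*55 + 99*81) / 18496 = 0.543577
kappa = (P_o - P_e) / (1 - P_e)
kappa = (0.544118 - 0.543577) / (1 - 0.543577)
kappa = 0.0012

0.0012


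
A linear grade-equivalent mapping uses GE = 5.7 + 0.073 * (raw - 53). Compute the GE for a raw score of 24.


raw - median = 24 - 53 = -29
slope * diff = 0.073 * -29 = -2.117
GE = 5.7 + -2.117
GE = 3.583

3.583


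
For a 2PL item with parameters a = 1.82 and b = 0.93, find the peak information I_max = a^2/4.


For 2PL, max info at theta = b = 0.93
I_max = a^2 / 4 = 1.82^2 / 4
= 3.3124 / 4
I_max = 0.8281

0.8281


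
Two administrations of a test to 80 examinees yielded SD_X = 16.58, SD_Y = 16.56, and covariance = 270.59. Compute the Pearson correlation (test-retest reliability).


r = cov(X,Y) / (SD_X * SD_Y)
r = 270.59 / (16.58 * 16.56)
r = 270.59 / 274.5648
r = 0.9855

0.9855


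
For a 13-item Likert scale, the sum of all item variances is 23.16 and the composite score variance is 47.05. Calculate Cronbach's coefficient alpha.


alpha = (k/(k-1)) * (1 - sum(si^2)/s_total^2)
= (13/12) * (1 - 23.16/47.05)
alpha = 0.5501

0.5501


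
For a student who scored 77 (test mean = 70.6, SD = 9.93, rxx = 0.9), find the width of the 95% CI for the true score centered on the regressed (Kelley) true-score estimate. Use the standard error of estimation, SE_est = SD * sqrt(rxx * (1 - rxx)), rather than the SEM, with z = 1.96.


True score estimate = 0.9*77 + 0.1*70.6 = 76.36
SE_est = SD * sqrt(rxx * (1 - rxx)) = 9.93 * sqrt(0.9 * 0.1) = 9.93 * sqrt(0.09) = 2.979
CI = T_est +/- z * SE_est, so width = 2 * z * SE_est = 2 * 1.96 * 2.979
Width = 11.6777

11.6777


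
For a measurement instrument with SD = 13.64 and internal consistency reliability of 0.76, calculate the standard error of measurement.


SEM = SD * sqrt(1 - rxx)
SEM = 13.64 * sqrt(1 - 0.76)
SEM = 13.64 * sqrt(0.24) = 13.64 * 0.489898
SEM = 6.6822

6.6822


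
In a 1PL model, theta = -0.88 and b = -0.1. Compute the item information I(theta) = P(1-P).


P = 1/(1+exp(-(-0.88--0.1))) = 0.3143
I = P*(1-P) = 0.3143 * 0.6857
I = 0.2155

0.2155


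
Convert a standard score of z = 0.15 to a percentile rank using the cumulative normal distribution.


CDF(z) = 0.5 * (1 + erf(z/sqrt(2)))
erf(0.1061) = 0.1192
CDF = 0.5596
Percentile rank = 0.5596 * 100 = 55.96

55.96


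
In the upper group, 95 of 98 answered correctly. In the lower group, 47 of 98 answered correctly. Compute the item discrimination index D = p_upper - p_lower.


p_upper = 95/98 = 0.9694
p_lower = 47/98 = 0.4796
D = 0.9694 - 0.4796 = 0.4898

0.4898


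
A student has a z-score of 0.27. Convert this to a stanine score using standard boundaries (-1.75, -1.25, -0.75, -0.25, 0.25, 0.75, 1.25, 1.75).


Stanine boundaries: [-1.75, -1.25, -0.75, -0.25, 0.25, 0.75, 1.25, 1.75]
z = 0.27
Check each boundary:
  z >= -1.75 -> could be stanine 2
  z >= -1.25 -> could be stanine 3
  z >= -0.75 -> could be stanine 4
  z >= -0.25 -> could be stanine 5
  z >= 0.25 -> could be stanine 6
  z < 0.75
  z < 1.25
  z < 1.75
Highest qualifying boundary gives stanine = 6

6


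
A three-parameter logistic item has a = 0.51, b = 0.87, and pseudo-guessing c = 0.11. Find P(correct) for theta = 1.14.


logit = 0.51*(1.14 - 0.87) = 0.1377
P* = 1/(1 + exp(-0.1377)) = 0.5344
P = 0.11 + (1 - 0.11) * 0.5344
P = 0.5856

0.5856


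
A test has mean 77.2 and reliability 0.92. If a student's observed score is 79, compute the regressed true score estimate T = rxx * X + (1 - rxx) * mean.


T_est = rxx * X + (1 - rxx) * mean
T_est = 0.92 * 79 + 0.08 * 77.2
T_est = 72.68 + 6.176
T_est = 78.856

78.856


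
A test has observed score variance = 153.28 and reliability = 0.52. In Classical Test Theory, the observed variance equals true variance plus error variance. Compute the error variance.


var_true = rxx * var_obs = 0.52 * 153.28 = 79.7056
var_error = var_obs - var_true
var_error = 153.28 - 79.7056
var_error = 73.5744

73.5744


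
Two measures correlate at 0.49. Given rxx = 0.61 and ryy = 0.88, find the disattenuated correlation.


r_corrected = rxy / sqrt(rxx * ryy)
= 0.49 / sqrt(0.61 * 0.88)
= 0.49 / sqrt(0.5368)
= 0.49 / 0.732666
r_corrected = 0.6688

0.6688


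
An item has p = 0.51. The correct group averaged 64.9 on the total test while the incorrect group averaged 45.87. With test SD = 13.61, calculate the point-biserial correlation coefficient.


q = 1 - p = 0.49
rpb = ((M1 - M0) / SD) * sqrt(p * q)
rpb = ((64.9 - 45.87) / 13.61) * sqrt(0.51 * 0.49)
rpb = 0.699

0.699


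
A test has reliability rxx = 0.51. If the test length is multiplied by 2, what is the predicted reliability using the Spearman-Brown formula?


r_new = (n * rxx) / (1 + (n-1) * rxx)
r_new = (2 * 0.51) / (1 + 1 * 0.51)
r_new = 1.02 / 1.51
r_new = 0.6755

0.6755


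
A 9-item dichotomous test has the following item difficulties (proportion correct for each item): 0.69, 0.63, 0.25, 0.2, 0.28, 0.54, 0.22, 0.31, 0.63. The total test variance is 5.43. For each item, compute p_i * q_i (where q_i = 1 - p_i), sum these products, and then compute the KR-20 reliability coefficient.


For each item, compute p_i * q_i:
  Item 1: 0.69 * 0.31 = 0.2139
  Item 2: 0.63 * 0.37 = 0.2331
  Item 3: 0.25 * 0.75 = 0.1875
  Item 4: 0.2 * 0.8 = 0.16
  Item 5: 0.28 * 0.72 = 0.2016
  Item 6: 0.54 * 0.46 = 0.2484
  Item 7: 0.22 * 0.78 = 0.1716
  Item 8: 0.31 * 0.69 = 0.2139
  Item 9: 0.63 * 0.37 = 0.2331
Sum(p_i * q_i) = 0.2139 + 0.2331 + 0.1875 + 0.16 + 0.2016 + 0.2484 + 0.1716 + 0.2139 + 0.2331 = 1.8631
KR-20 = (k/(k-1)) * (1 - Sum(p_i*q_i) / Var_total)
= (9/8) * (1 - 1.8631/5.43)
= 1.125 * 0.6569
KR-20 = 0.739

0.739


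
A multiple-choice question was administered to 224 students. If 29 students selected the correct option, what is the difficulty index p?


Item difficulty p = number correct / total examinees
p = 29 / 224
p = 0.1295

0.1295


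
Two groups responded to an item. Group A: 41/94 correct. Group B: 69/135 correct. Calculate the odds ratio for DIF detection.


Odds_A = 41/53 = 0.7736
Odds_B = 69/66 = 1.0455
OR = Odds_A / Odds_B = 0.7736 / 1.0455
Exactly, OR = (41 * 66) / (53 * 69) = 2706 / 3657
OR = 0.74

0.74


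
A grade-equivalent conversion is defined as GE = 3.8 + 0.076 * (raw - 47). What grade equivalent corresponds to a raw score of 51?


raw - median = 51 - 47 = 4
slope * diff = 0.076 * 4 = 0.304
GE = 3.8 + 0.304
GE = 4.104

4.104


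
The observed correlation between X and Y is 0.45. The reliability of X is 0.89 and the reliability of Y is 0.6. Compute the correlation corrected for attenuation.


r_corrected = rxy / sqrt(rxx * ryy)
= 0.45 / sqrt(0.89 * 0.6)
= 0.45 / sqrt(0.534)
= 0.45 / 0.730753
r_corrected = 0.6158

0.6158


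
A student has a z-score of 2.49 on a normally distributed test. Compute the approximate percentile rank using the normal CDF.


CDF(z) = 0.5 * (1 + erf(z/sqrt(2)))
erf(1.7607) = 0.9872
CDF = 0.9936
Percentile rank = 0.9936 * 100 = 99.36

99.36


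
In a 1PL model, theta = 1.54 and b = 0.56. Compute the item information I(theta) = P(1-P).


P = 1/(1+exp(-(1.54-0.56))) = 0.7271
I = P*(1-P) = 0.7271 * 0.2729
I = 0.1984

0.1984


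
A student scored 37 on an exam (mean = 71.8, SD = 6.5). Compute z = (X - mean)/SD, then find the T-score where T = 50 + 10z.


z = (X - mean) / SD = (37 - 71.8) / 6.5
z = -34.8 / 6.5
z = -5.3538
T-score = T = 50 + 10z
Carry z at full precision (z = -34.8 / 6.5) into the conversion:
T-score = 50 + 10 * (-34.8 / 6.5) = 50 + -348 / 6.5
T-score = 50 + -53.5385
T-score = -3.5385

-3.5385


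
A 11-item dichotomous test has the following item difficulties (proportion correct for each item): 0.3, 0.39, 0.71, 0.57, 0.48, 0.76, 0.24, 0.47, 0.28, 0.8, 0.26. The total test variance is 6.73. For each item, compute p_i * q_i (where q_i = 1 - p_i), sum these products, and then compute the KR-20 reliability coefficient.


For each item, compute p_i * q_i:
  Item 1: 0.3 * 0.7 = 0.21
  Item 2: 0.39 * 0.61 = 0.2379
  Item 3: 0.71 * 0.29 = 0.2059
  Item 4: 0.57 * 0.43 = 0.2451
  Item 5: 0.48 * 0.52 = 0.2496
  Item 6: 0.76 * 0.24 = 0.1824
  Item 7: 0.24 * 0.76 = 0.1824
  Item 8: 0.47 * 0.53 = 0.2491
  Item 9: 0.28 * 0.72 = 0.2016
  Item 10: 0.8 * 0.2 = 0.16
  Item 11: 0.26 * 0.74 = 0.1924
Sum(p_i * q_i) = 0.21 + 0.2379 + 0.2059 + 0.2451 + 0.2496 + 0.1824 + 0.1824 + 0.2491 + 0.2016 + 0.16 + 0.1924 = 2.3164
KR-20 = (k/(k-1)) * (1 - Sum(p_i*q_i) / Var_total)
= (11/10) * (1 - 2.3164/6.73)
= 1.1 * 0.6558
KR-20 = 0.7214

0.7214


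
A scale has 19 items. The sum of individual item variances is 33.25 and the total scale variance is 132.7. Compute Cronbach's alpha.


alpha = (k/(k-1)) * (1 - sum(si^2)/s_total^2)
= (19/18) * (1 - 33.25/132.7)
alpha = 0.7911

0.7911


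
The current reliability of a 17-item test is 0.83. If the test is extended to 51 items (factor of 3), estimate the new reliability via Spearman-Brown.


r_new = (n * rxx) / (1 + (n-1) * rxx)
r_new = (3 * 0.83) / (1 + 2 * 0.83)
r_new = 2.49 / 2.66
r_new = 0.9361

0.9361


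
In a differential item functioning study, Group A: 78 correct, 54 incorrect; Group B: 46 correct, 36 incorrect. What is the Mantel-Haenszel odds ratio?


Odds_A = 78/54 = 1.4444
Odds_B = 46/36 = 1.2778
OR = Odds_A / Odds_B = 1.4444 / 1.2778
Exactly, OR = (78 * 36) / (54 * 46) = 2808 / 2484
OR = 1.1304

1.1304


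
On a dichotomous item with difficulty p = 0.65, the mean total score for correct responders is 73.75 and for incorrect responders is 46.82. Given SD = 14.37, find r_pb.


q = 1 - p = 0.35
rpb = ((M1 - M0) / SD) * sqrt(p * q)
rpb = ((73.75 - 46.82) / 14.37) * sqrt(0.65 * 0.35)
rpb = 0.8939

0.8939


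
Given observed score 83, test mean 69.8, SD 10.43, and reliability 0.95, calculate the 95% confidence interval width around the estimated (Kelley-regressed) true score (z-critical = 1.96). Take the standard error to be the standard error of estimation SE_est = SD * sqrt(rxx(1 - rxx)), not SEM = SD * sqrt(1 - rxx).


True score estimate = 0.95*83 + 0.05*69.8 = 82.34
SE_est = SD * sqrt(rxx * (1 - rxx)) = 10.43 * sqrt(0.95 * 0.05) = 10.43 * sqrt(0.0475) = 2.273166
CI = T_est +/- z * SE_est, so width = 2 * z * SE_est = 2 * 1.96 * 2.273166
Width = 8.9108

8.9108


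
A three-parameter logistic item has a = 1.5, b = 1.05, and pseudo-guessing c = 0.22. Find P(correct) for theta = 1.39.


logit = 1.5*(1.39 - 1.05) = 0.51
P* = 1/(1 + exp(-0.51)) = 0.6248
P = 0.22 + (1 - 0.22) * 0.6248
P = 0.7073

0.7073


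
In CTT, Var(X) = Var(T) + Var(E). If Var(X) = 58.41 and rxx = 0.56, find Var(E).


var_true = rxx * var_obs = 0.56 * 58.41 = 32.7096
var_error = var_obs - var_true
var_error = 58.41 - 32.7096
var_error = 25.7004

25.7004


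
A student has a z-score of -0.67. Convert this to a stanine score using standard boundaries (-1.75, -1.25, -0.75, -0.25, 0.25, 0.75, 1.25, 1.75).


Stanine boundaries: [-1.75, -1.25, -0.75, -0.25, 0.25, 0.75, 1.25, 1.75]
z = -0.67
Check each boundary:
  z >= -1.75 -> could be stanine 2
  z >= -1.25 -> could be stanine 3
  z >= -0.75 -> could be stanine 4
  z < -0.25
  z < 0.25
  z < 0.75
  z < 1.25
  z < 1.75
Highest qualifying boundary gives stanine = 4

4


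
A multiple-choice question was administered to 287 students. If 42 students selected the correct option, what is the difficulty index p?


Item difficulty p = number correct / total examinees
p = 42 / 287
p = 0.1463

0.1463


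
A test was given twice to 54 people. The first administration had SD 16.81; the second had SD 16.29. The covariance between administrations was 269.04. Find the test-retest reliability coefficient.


r = cov(X,Y) / (SD_X * SD_Y)
r = 269.04 / (16.81 * 16.29)
r = 269.04 / 273.8349
r = 0.9825

0.9825


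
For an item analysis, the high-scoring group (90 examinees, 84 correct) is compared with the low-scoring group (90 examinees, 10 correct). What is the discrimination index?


p_upper = 84/90 = 0.9333
p_lower = 10/90 = 0.1111
D = 0.9333 - 0.1111 = 0.8222

0.8222


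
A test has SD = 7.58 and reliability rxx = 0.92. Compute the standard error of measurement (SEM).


SEM = SD * sqrt(1 - rxx)
SEM = 7.58 * sqrt(1 - 0.92)
SEM = 7.58 * sqrt(0.08) = 7.58 * 0.282843
SEM = 2.1439

2.1439


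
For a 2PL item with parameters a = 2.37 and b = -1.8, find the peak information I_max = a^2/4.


For 2PL, max info at theta = b = -1.8
I_max = a^2 / 4 = 2.37^2 / 4
= 5.6169 / 4
I_max = 1.4042

1.4042


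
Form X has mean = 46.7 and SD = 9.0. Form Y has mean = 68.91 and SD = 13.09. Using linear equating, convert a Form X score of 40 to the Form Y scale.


slope = SD_Y / SD_X = 13.09 / 9.0 ~ 1.4544
intercept = mean_Y - slope * mean_X = 68.91 - (13.09 / 9.0) * 46.7 ~ 0.9874
Y = slope * X + intercept. To avoid rounding drift from the rounded slope/intercept, evaluate the equivalent form Y = mean_Y + SD_Y * (X - mean_X) / SD_X at full precision:
Y = 68.91 + 13.09 * (40 - 46.7) / 9.0
Y = 68.91 - 13.09 * 6.7 / 9.0
Y = 68.91 - 87.703 / 9.0
Y = 68.91 - 9.7448
Y = 59.1652

59.1652


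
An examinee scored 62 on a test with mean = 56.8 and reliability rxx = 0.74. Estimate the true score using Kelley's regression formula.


T_est = rxx * X + (1 - rxx) * mean
T_est = 0.74 * 62 + 0.26 * 56.8
T_est = 45.88 + 14.768
T_est = 60.648

60.648


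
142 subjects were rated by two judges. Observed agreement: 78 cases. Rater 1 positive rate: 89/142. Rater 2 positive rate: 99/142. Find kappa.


P_o = 78/142 = 0.549296
P_e = (89*99 + 53*43) / 20164 = 0.54999
kappa = (P_o - P_e) / (1 - P_e)
kappa = (0.549296 - 0.54999) / (1 - 0.54999)
kappa = -0.0015

-0.0015


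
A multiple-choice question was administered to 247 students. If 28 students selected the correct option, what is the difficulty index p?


Item difficulty p = number correct / total examinees
p = 28 / 247
p = 0.1134

0.1134


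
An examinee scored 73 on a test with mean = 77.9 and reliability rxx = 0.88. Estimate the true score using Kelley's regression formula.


T_est = rxx * X + (1 - rxx) * mean
T_est = 0.88 * 73 + 0.12 * 77.9
T_est = 64.24 + 9.348
T_est = 73.588

73.588


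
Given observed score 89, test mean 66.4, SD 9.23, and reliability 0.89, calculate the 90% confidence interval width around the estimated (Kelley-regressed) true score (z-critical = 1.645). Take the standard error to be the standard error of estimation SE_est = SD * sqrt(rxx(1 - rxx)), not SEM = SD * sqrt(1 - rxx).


True score estimate = 0.89*89 + 0.11*66.4 = 86.514
SE_est = SD * sqrt(rxx * (1 - rxx)) = 9.23 * sqrt(0.89 * 0.11) = 9.23 * sqrt(0.0979) = 2.887972
CI = T_est +/- z * SE_est, so width = 2 * z * SE_est = 2 * 1.645 * 2.887972
Width = 9.5014

9.5014


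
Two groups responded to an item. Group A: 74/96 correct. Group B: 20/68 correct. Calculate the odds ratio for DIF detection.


Odds_A = 74/22 = 3.3636
Odds_B = 20/48 = 0.4167
OR = Odds_A / Odds_B = 3.3636 / 0.4167
Exactly, OR = (74 * 48) / (22 * 20) = 3552 / 440
OR = 8.0727

8.0727


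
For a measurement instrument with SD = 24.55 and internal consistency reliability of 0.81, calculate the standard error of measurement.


SEM = SD * sqrt(1 - rxx)
SEM = 24.55 * sqrt(1 - 0.81)
SEM = 24.55 * sqrt(0.19) = 24.55 * 0.43589
SEM = 10.7011

10.7011


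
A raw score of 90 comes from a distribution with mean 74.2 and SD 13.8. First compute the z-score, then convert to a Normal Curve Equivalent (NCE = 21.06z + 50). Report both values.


z = (X - mean) / SD = (90 - 74.2) / 13.8
z = 15.8 / 13.8
z = 1.1449
NCE = NCE = 21.06z + 50
Carry z at full precision (z = 15.8 / 13.8) into the conversion:
NCE = 21.06 * (15.8 / 13.8) + 50 = 332.748 / 13.8 + 50
NCE = 24.1122 + 50
NCE = 74.1122

74.1122


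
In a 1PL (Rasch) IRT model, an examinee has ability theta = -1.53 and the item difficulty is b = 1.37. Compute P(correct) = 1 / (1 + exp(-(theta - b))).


theta - b = -1.53 - 1.37 = -2.9
exp(-(theta - b)) = exp(2.9) = 18.1741
P = 1 / (1 + 18.1741)
P = 0.0522

0.0522


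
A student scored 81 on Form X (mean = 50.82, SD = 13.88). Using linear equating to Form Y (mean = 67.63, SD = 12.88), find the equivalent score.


slope = SD_Y / SD_X = 12.88 / 13.88 ~ 0.928
intercept = mean_Y - slope * mean_X = 67.63 - (12.88 / 13.88) * 50.82 ~ 20.4714
Y = slope * X + intercept. To avoid rounding drift from the rounded slope/intercept, evaluate the equivalent form Y = mean_Y + SD_Y * (X - mean_X) / SD_X at full precision:
Y = 67.63 + 12.88 * (81 - 50.82) / 13.88
Y = 67.63 + 12.88 * 30.18 / 13.88
Y = 67.63 + 388.7184 / 13.88
Y = 67.63 + 28.0056
Y = 95.6356

95.6356


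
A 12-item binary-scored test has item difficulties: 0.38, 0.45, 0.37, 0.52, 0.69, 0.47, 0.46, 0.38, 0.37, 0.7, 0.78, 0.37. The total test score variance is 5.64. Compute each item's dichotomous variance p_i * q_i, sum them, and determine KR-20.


For each item, compute p_i * q_i:
  Item 1: 0.38 * 0.62 = 0.2356
  Item 2: 0.45 * 0.55 = 0.2475
  Item 3: 0.37 * 0.63 = 0.2331
  Item 4: 0.52 * 0.48 = 0.2496
  Item 5: 0.69 * 0.31 = 0.2139
  Item 6: 0.47 * 0.53 = 0.2491
  Item 7: 0.46 * 0.54 = 0.2484
  Item 8: 0.38 * 0.62 = 0.2356
  Item 9: 0.37 * 0.63 = 0.2331
  Item 10: 0.7 * 0.3 = 0.21
  Item 11: 0.78 * 0.22 = 0.1716
  Item 12: 0.37 * 0.63 = 0.2331
Sum(p_i * q_i) = 0.2356 + 0.2475 + 0.2331 + 0.2496 + 0.2139 + 0.2491 + 0.2484 + 0.2356 + 0.2331 + 0.21 + 0.1716 + 0.2331 = 2.7606
KR-20 = (k/(k-1)) * (1 - Sum(p_i*q_i) / Var_total)
= (12/11) * (1 - 2.7606/5.64)
= 1.0909 * 0.5105
KR-20 = 0.5569

0.5569


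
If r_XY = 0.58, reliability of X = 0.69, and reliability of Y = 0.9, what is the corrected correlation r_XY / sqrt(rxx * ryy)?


r_corrected = rxy / sqrt(rxx * ryy)
= 0.58 / sqrt(0.69 * 0.9)
= 0.58 / sqrt(0.621)
= 0.58 / 0.788036
r_corrected = 0.736

0.736
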